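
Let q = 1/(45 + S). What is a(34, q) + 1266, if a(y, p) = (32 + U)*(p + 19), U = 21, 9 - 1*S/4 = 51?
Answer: 279526/123 ≈ 2272.6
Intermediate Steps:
S = -168 (S = 36 - 4*51 = 36 - 204 = -168)
q = -1/123 (q = 1/(45 - 168) = 1/(-123) = -1/123 ≈ -0.0081301)
a(y, p) = 1007 + 53*p (a(y, p) = (32 + 21)*(p + 19) = 53*(19 + p) = 1007 + 53*p)
a(34, q) + 1266 = (1007 + 53*(-1/123)) + 1266 = (1007 - 53/123) + 1266 = 123808/123 + 1266 = 279526/123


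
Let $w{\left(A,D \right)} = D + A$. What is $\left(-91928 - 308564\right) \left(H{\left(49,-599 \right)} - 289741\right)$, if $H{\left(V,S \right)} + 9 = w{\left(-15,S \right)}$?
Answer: $116288459088$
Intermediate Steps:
$w{\left(A,D \right)} = A + D$
$H{\left(V,S \right)} = -24 + S$ ($H{\left(V,S \right)} = -9 + \left(-15 + S\right) = -24 + S$)
$\left(-91928 - 308564\right) \left(H{\left(49,-599 \right)} - 289741\right) = \left(-91928 - 308564\right) \left(\left(-24 - 599\right) - 289741\right) = - 400492 \left(-623 - 289741\right) = \left(-400492\right) \left(-290364\right) = 116288459088$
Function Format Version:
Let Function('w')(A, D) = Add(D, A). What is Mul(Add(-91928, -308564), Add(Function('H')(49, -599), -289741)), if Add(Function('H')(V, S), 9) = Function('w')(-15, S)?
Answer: 116288459088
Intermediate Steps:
Function('w')(A, D) = Add(A, D)
Function('H')(V, S) = Add(-24, S) (Function('H')(V, S) = Add(-9, Add(-15, S)) = Add(-24, S))
Mul(Add(-91928, -308564), Add(Function('H')(49, -599), -289741)) = Mul(Add(-91928, -308564), Add(Add(-24, -599), -289741)) = Mul(-400492, Add(-623, -289741)) = Mul(-400492, -290364) = 116288459088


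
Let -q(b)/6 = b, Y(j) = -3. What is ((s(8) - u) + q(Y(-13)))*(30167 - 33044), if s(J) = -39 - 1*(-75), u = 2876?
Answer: 8118894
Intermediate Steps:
q(b) = -6*b
s(J) = 36 (s(J) = -39 + 75 = 36)
((s(8) - u) + q(Y(-13)))*(30167 - 33044) = ((36 - 1*2876) - 6*(-3))*(30167 - 33044) = ((36 - 2876) + 18)*(-2877) = (-2840 + 18)*(-2877) = -2822*(-2877) = 8118894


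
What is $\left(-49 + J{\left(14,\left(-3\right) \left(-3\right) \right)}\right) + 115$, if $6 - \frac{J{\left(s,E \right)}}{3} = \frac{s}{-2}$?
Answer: $105$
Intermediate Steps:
$J{\left(s,E \right)} = 18 + \frac{3 s}{2}$ ($J{\left(s,E \right)} = 18 - 3 \frac{s}{-2} = 18 - 3 s \left(- \frac{1}{2}\right) = 18 - 3 \left(- \frac{s}{2}\right) = 18 + \frac{3 s}{2}$)
$\left(-49 + J{\left(14,\left(-3\right) \left(-3\right) \right)}\right) + 115 = \left(-49 + \left(18 + \frac{3}{2} \cdot 14\right)\right) + 115 = \left(-49 + \left(18 + 21\right)\right) + 115 = \left(-49 + 39\right) + 115 = -10 + 115 = 105$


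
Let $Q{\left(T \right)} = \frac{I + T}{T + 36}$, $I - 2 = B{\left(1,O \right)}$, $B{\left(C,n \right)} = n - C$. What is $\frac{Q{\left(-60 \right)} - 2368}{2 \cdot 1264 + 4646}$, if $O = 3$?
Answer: $- \frac{7097}{21522} \approx -0.32976$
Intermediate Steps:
$I = 4$ ($I = 2 + \left(3 - 1\right) = 2 + 2 = 4$)
$Q{\left(T \right)} = \frac{4 + T}{36 + T}$ ($Q{\left(T \right)} = \frac{4 + T}{T + 36} = \frac{4 + T}{36 + T}$)
$\frac{Q{\left(-60 \right)} - 2368}{2 \cdot 1264 + 4646} = \frac{\frac{4 - 60}{36 - 60} - 2368}{2 \cdot 1264 + 4646} = \frac{\frac{1}{-24} \left(-56\right) - 2368}{2528 + 4646} = \frac{\left(- \frac{1}{24}\right) \left(-56\right) - 2368}{7174} = \left(\frac{7}{3} - 2368\right) \frac{1}{7174} = \left(- \frac{7097}{3}\right) \frac{1}{7174} = - \frac{7097}{21522}$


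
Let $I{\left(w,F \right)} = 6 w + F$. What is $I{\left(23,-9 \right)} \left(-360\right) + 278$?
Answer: $-46162$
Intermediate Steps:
$I{\left(w,F \right)} = F + 6 w$
$I{\left(23,-9 \right)} \left(-360\right) + 278 = \left(-9 + 6 \cdot 23\right) \left(-360\right) + 278 = \left(-9 + 138\right) \left(-360\right) + 278 = 129 \left(-360\right) + 278 = -46440 + 278 = -46162$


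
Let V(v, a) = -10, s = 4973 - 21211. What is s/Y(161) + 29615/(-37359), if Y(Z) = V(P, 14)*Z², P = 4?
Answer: -21956114/30073995 ≈ -0.73007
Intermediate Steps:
s = -16238
Y(Z) = -10*Z²
s/Y(161) + 29615/(-37359) = -16238/((-10*161²)) + 29615/(-37359) = -16238/((-10*25921)) + 29615*(-1/37359) = -16238/(-259210) - 29615/37359 = -16238*(-1/259210) - 29615/37359 = 353/5635 - 29615/37359 = -21956114/30073995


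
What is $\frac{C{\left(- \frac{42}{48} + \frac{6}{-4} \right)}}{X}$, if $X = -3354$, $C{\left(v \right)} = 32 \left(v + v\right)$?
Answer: $\frac{76}{1677} \approx 0.045319$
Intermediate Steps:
$C{\left(v \right)} = 64 v$ ($C{\left(v \right)} = 32 \cdot 2 v = 64 v$)
$\frac{C{\left(- \frac{42}{48} + \frac{6}{-4} \right)}}{X} = \frac{64 \left(- \frac{42}{48} + \frac{6}{-4}\right)}{-3354} = 64 \left(\left(-42\right) \frac{1}{48} + 6 \left(- \frac{1}{4}\right)\right) \left(- \frac{1}{3354}\right) = 64 \left(- \frac{7}{8} - \frac{3}{2}\right) \left(- \frac{1}{3354}\right) = 64 \left(- \frac{19}{8}\right) \left(- \frac{1}{3354}\right) = \left(-152\right) \left(- \frac{1}{3354}\right) = \frac{76}{1677}$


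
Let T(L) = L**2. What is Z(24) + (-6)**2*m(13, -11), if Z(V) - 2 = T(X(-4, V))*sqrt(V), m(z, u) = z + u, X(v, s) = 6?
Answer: 74 + 72*sqrt(6) ≈ 250.36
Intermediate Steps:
m(z, u) = u + z
Z(V) = 2 + 36*sqrt(V) (Z(V) = 2 + 6**2*sqrt(V) = 2 + 36*sqrt(V))
Z(24) + (-6)**2*m(13, -11) = (2 + 36*sqrt(24)) + (-6)**2*(-11 + 13) = (2 + 36*(2*sqrt(6))) + 36*2 = (2 + 72*sqrt(6)) + 72 = 74 + 72*sqrt(6)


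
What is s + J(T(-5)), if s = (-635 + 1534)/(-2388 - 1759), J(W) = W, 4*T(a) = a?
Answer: -839/572 ≈ -1.4668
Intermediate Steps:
T(a) = a/4
s = -31/143 (s = 899/(-4147) = 899*(-1/4147) = -31/143 ≈ -0.21678)
s + J(T(-5)) = -31/143 + (¼)*(-5) = -31/143 - 5/4 = -839/572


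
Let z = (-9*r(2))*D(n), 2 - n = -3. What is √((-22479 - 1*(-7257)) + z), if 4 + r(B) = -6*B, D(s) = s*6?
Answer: I*√10902 ≈ 104.41*I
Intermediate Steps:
n = 5 (n = 2 - 1*(-3) = 2 + 3 = 5)
D(s) = 6*s
r(B) = -4 - 6*B
z = 4320 (z = (-9*(-4 - 6*2))*(6*5) = -9*(-4 - 12)*30 = -9*(-16)*30 = 144*30 = 4320)
√((-22479 - 1*(-7257)) + z) = √((-22479 - 1*(-7257)) + 4320) = √((-22479 + 7257) + 4320) = √(-15222 + 4320) = √(-10902) = I*√10902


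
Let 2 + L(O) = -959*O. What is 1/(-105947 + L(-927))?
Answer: 1/783044 ≈ 1.2771e-6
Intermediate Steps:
L(O) = -2 - 959*O
1/(-105947 + L(-927)) = 1/(-105947 + (-2 - 959*(-927))) = 1/(-105947 + (-2 + 888993)) = 1/(-105947 + 888991) = 1/783044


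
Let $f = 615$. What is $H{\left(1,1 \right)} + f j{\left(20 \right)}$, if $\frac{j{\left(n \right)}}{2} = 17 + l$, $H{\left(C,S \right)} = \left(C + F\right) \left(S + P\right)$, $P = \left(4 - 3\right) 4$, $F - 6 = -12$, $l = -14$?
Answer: $3665$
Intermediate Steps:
$F = -6$ ($F = 6 - 12 = -6$)
$P = 4$ ($P = 1 \cdot 4 = 4$)
$H{\left(C,S \right)} = \left(-6 + C\right) \left(4 + S\right)$ ($H{\left(C,S \right)} = \left(C - 6\right) \left(S + 4\right) = \left(-6 + C\right) \left(4 + S\right)$)
$j{\left(n \right)} = 6$ ($j{\left(n \right)} = 2 \left(17 - 14\right) = 2 \cdot 3 = 6$)
$H{\left(1,1 \right)} + f j{\left(20 \right)} = \left(-24 - 6 + 4 \cdot 1 + 1 \cdot 1\right) + 615 \cdot 6 = \left(-24 - 6 + 4 + 1\right) + 3690 = -25 + 3690 = 3665$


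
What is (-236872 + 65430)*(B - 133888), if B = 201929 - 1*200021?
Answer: 22626915160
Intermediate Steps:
B = 1908 (B = 201929 - 200021 = 1908)
(-236872 + 65430)*(B - 133888) = (-236872 + 65430)*(1908 - 133888) = -171442*(-131980) = 22626915160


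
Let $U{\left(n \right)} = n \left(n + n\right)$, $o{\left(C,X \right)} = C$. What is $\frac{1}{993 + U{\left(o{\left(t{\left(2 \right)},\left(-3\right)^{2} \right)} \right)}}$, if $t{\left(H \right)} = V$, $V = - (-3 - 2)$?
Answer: $\frac{1}{1043} \approx 0.00095877$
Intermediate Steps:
$V = 5$ ($V = \left(-1\right) \left(-5\right) = 5$)
$t{\left(H \right)} = 5$
$U{\left(n \right)} = 2 n^{2}$ ($U{\left(n \right)} = n 2 n = 2 n^{2}$)
$\frac{1}{993 + U{\left(o{\left(t{\left(2 \right)},\left(-3\right)^{2} \right)} \right)}} = \frac{1}{993 + 2 \cdot 5^{2}} = \frac{1}{993 + 2 \cdot 25} = \frac{1}{993 + 50} = \frac{1}{1043}$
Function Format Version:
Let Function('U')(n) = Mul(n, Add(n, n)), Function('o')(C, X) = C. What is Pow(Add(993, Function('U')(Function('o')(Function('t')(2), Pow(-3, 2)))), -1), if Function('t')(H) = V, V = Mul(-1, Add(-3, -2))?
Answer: Rational(1, 1043) ≈ 0.00095877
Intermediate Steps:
V = 5 (V = Mul(-1, -5) = 5)
Function('t')(H) = 5
Function('U')(n) = Mul(2, Pow(n, 2)) (Function('U')(n) = Mul(n, Mul(2, n)) = Mul(2, Pow(n, 2)))
Pow(Add(993, Function('U')(Function('o')(Function('t')(2), Pow(-3, 2)))), -1) = Pow(Add(993, Mul(2, Pow(5, 2))), -1) = Pow(Add(993, Mul(2, 25)), -1) = Pow(Add(993, 50), -1) = Pow(1043, -1) = Rational(1, 1043)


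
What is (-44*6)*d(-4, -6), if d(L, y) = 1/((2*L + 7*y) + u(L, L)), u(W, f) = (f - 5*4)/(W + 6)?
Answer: 132/31 ≈ 4.2581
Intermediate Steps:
u(W, f) = (-20 + f)/(6 + W) (u(W, f) = (f - 20)/(6 + W) = (-20 + f)/(6 + W))
d(L, y) = 1/(2*L + 7*y + (-20 + L)/(6 + L)) (d(L, y) = 1/((2*L + 7*y) + (-20 + L)/(6 + L)) = 1/(2*L + 7*y + (-20 + L)/(6 + L)))
(-44*6)*d(-4, -6) = (-44*6)*((6 - 4)/(-20 - 4 + (6 - 4)*(2*(-4) + 7*(-6)))) = -264*2/(-20 - 4 + 2*(-8 - 42)) = -264*2/(-20 - 4 + 2*(-50)) = -264*2/(-20 - 4 - 100) = -264*2/(-124) = -(-66)*2/31 = -264*(-1/62) = 132/31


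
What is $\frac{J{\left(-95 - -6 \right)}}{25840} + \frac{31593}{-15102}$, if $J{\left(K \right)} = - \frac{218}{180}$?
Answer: $- \frac{4081907051}{1951178400} \approx -2.092$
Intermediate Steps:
$J{\left(K \right)} = - \frac{109}{90}$ ($J{\left(K \right)} = \left(-218\right) \frac{1}{180} = - \frac{109}{90}$)
$\frac{J{\left(-95 - -6 \right)}}{25840} + \frac{31593}{-15102} = - \frac{109}{90 \cdot 25840} + \frac{31593}{-15102} = \left(- \frac{109}{90}\right) \frac{1}{25840} + 31593 \left(- \frac{1}{15102}\right) = - \frac{109}{2325600} - \frac{10531}{5034} = - \frac{4081907051}{1951178400}$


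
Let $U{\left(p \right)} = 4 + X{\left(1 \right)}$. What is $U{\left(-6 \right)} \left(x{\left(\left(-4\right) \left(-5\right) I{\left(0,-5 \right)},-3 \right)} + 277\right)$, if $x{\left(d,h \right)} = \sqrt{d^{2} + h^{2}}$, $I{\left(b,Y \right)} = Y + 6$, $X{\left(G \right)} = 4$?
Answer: $2216 + 8 \sqrt{409} \approx 2377.8$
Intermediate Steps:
$I{\left(b,Y \right)} = 6 + Y$
$U{\left(p \right)} = 8$ ($U{\left(p \right)} = 4 + 4 = 8$)
$U{\left(-6 \right)} \left(x{\left(\left(-4\right) \left(-5\right) I{\left(0,-5 \right)},-3 \right)} + 277\right) = 8 \left(\sqrt{\left(\left(-4\right) \left(-5\right) \left(6 - 5\right)\right)^{2} + \left(-3\right)^{2}} + 277\right) = 8 \left(\sqrt{\left(20 \cdot 1\right)^{2} + 9} + 277\right) = 8 \left(\sqrt{20^{2} + 9} + 277\right) = 8 \left(\sqrt{400 + 9} + 277\right) = 8 \left(\sqrt{409} + 277\right) = 8 \left(277 + \sqrt{409}\right) = 2216 + 8 \sqrt{409}$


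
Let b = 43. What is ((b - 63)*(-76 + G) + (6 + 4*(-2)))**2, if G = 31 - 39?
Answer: 2815684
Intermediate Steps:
G = -8
((b - 63)*(-76 + G) + (6 + 4*(-2)))**2 = ((43 - 63)*(-76 - 8) + (6 + 4*(-2)))**2 = (-20*(-84) + (6 - 8))**2 = (1680 - 2)**2 = 1678**2 = 2815684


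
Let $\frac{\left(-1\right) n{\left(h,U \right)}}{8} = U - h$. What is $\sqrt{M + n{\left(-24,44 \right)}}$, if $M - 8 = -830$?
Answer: $i \sqrt{1366} \approx 36.959 i$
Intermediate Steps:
$M = -822$ ($M = 8 - 830 = -822$)
$n{\left(h,U \right)} = - 8 U + 8 h$ ($n{\left(h,U \right)} = - 8 \left(U - h\right) = - 8 U + 8 h$)
$\sqrt{M + n{\left(-24,44 \right)}} = \sqrt{-822 + \left(\left(-8\right) 44 + 8 \left(-24\right)\right)} = \sqrt{-822 - 544} = \sqrt{-1366} = i \sqrt{1366}$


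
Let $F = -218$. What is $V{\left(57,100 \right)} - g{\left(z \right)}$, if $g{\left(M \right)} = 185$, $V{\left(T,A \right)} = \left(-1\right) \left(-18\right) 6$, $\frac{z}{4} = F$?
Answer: $-77$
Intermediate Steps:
$z = -872$ ($z = 4 \left(-218\right) = -872$)
$V{\left(T,A \right)} = 108$ ($V{\left(T,A \right)} = 18 \cdot 6 = 108$)
$V{\left(57,100 \right)} - g{\left(z \right)} = 108 - 185 = -77$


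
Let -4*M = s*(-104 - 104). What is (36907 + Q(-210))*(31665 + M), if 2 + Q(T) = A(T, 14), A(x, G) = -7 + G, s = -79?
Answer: 1017183984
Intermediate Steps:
Q(T) = 5 (Q(T) = -2 + (-7 + 14) = -2 + 7 = 5)
M = -4108 (M = -(-79)*(-104 - 104)/4 = -(-79)*(-208)/4 = -¼*16432 = -4108)
(36907 + Q(-210))*(31665 + M) = (36907 + 5)*(31665 - 4108) = 36912*27557 = 1017183984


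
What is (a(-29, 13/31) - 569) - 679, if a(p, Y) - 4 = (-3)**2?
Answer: -1235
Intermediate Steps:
a(p, Y) = 13 (a(p, Y) = 4 + (-3)**2 = 4 + 9 = 13)
(a(-29, 13/31) - 569) - 679 = (13 - 569) - 679 = -556 - 679 = -1235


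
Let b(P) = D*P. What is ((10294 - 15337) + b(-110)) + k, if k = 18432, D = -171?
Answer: 32199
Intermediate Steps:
b(P) = -171*P
((10294 - 15337) + b(-110)) + k = ((10294 - 15337) - 171*(-110)) + 18432 = (-5043 + 18810) + 18432 = 13767 + 18432 = 32199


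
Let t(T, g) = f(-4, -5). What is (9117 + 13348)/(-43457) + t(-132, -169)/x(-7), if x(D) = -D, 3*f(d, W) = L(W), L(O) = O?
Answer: -689050/912597 ≈ -0.75504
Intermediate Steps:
f(d, W) = W/3
t(T, g) = -5/3 (t(T, g) = (1/3)*(-5) = -5/3)
(9117 + 13348)/(-43457) + t(-132, -169)/x(-7) = (9117 + 13348)/(-43457) - 5/(3*((-1*(-7)))) = 22465*(-1/43457) - 5/3/7 = -22465/43457 - 5/3*1/7 = -22465/43457 - 5/21 = -689050/912597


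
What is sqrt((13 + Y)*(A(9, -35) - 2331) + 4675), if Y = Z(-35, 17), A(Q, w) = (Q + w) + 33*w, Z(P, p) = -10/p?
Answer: I*sqrt(11246469)/17 ≈ 197.27*I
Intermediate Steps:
A(Q, w) = Q + 34*w
Y = -10/17 ≈ -0.58823
sqrt((13 + Y)*(A(9, -35) - 2331) + 4675) = sqrt((13 - 10/17)*((9 + 34*(-35)) - 2331) + 4675) = sqrt(211*((9 - 1190) - 2331)/17 + 4675) = sqrt(211*(-1181 - 2331)/17 + 4675) = sqrt((211/17)*(-3512) + 4675) = sqrt(-741032/17 + 4675) = sqrt(-661557/17) = I*sqrt(11246469)/17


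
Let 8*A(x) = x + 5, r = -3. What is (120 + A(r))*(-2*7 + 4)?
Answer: -2405/2 ≈ -1202.5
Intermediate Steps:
A(x) = 5/8 + x/8 (A(x) = (x + 5)/8 = (5 + x)/8 = 5/8 + x/8)
(120 + A(r))*(-2*7 + 4) = (120 + (5/8 + (⅛)*(-3)))*(-2*7 + 4) = (120 + (5/8 - 3/8))*(-14 + 4) = (120 + ¼)*(-10) = (481/4)*(-10) = -2405/2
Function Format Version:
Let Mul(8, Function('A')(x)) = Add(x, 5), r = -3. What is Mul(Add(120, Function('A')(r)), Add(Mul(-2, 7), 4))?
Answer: Rational(-2405, 2) ≈ -1202.5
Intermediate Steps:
Function('A')(x) = Add(Rational(5, 8), Mul(Rational(1, 8), x)) (Function('A')(x) = Mul(Rational(1, 8), Add(x, 5)) = Mul(Rational(1, 8), Add(5, x)) = Add(Rational(5, 8), Mul(Rational(1, 8), x)))
Mul(Add(120, Function('A')(r)), Add(Mul(-2, 7), 4)) = Mul(Add(120, Add(Rational(5, 8), Mul(Rational(1, 8), -3))), Add(Mul(-2, 7), 4)) = Mul(Add(120, Add(Rational(5, 8), Rational(-3, 8))), Add(-14, 4)) = Mul(Add(120, Rational(1, 4)), -10) = Mul(Rational(481, 4), -10) = Rational(-2405, 2)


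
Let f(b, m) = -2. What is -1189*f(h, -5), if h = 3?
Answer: 2378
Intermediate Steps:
-1189*f(h, -5) = -1189*(-2) = 2378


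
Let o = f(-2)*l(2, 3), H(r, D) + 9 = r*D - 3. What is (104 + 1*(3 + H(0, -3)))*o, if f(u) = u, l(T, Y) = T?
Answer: -380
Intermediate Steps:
H(r, D) = -12 + D*r (H(r, D) = -9 + (r*D - 3) = -9 + (D*r - 3) = -9 + (-3 + D*r) = -12 + D*r)
o = -4 (o = -2*2 = -4)
(104 + 1*(3 + H(0, -3)))*o = (104 + 1*(3 + (-12 - 3*0)))*(-4) = (104 + 1*(3 + (-12 + 0)))*(-4) = (104 + 1*(3 - 12))*(-4) = (104 + 1*(-9))*(-4) = (104 - 9)*(-4) = 95*(-4) = -380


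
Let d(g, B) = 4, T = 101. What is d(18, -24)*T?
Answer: 404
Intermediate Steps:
d(18, -24)*T = 4*101 = 404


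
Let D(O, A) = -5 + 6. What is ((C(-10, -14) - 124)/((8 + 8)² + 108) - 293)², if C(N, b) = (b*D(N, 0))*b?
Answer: 709956025/8281 ≈ 85733.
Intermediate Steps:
D(O, A) = 1
C(N, b) = b² (C(N, b) = (b*1)*b = b*b = b²)
((C(-10, -14) - 124)/((8 + 8)² + 108) - 293)² = (((-14)² - 124)/((8 + 8)² + 108) - 293)² = ((196 - 124)/(16² + 108) - 293)² = (72/(256 + 108) - 293)² = (72/364 - 293)² = (72*(1/364) - 293)² = (18/91 - 293)² = (-26645/91)² = 709956025/8281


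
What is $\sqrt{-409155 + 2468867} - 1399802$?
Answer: $-1399802 + 8 \sqrt{32183} \approx -1.3984 \cdot 10^{6}$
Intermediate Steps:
$\sqrt{-409155 + 2468867} - 1399802 = \sqrt{2059712} - 1399802 = 8 \sqrt{32183} - 1399802 = -1399802 + 8 \sqrt{32183}$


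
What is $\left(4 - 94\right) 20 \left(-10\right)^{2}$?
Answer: $-180000$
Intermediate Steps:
$\left(4 - 94\right) 20 \left(-10\right)^{2} = \left(-90\right) 20 \cdot 100 = \left(-1800\right) 100 = -180000$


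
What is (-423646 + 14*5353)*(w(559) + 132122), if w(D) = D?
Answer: -46266395424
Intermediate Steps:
(-423646 + 14*5353)*(w(559) + 132122) = (-423646 + 14*5353)*(559 + 132122) = (-423646 + 74942)*132681 = -348704*132681 = -46266395424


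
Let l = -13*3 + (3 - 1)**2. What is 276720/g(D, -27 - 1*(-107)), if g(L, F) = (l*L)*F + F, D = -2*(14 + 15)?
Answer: 1153/677 ≈ 1.7031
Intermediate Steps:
l = -35 (l = -39 + 2**2 = -39 + 4 = -35)
D = -58 (D = -2*29 = -58)
g(L, F) = F - 35*F*L (g(L, F) = (-35*L)*F + F = -35*F*L + F = F - 35*F*L)
276720/g(D, -27 - 1*(-107)) = 276720/(((-27 - 1*(-107))*(1 - 35*(-58)))) = 276720/(((-27 + 107)*(1 + 2030))) = 276720/((80*2031)) = 276720/162480 = 276720*(1/162480) = 1153/677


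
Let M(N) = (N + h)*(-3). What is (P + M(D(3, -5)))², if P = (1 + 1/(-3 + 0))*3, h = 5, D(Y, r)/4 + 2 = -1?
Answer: 529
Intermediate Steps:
D(Y, r) = -12 (D(Y, r) = -8 + 4*(-1) = -8 - 4 = -12)
M(N) = -15 - 3*N (M(N) = (N + 5)*(-3) = (5 + N)*(-3) = -15 - 3*N)
P = 2 (P = (1 + 1/(-3))*3 = (1 - ⅓)*3 = (⅔)*3 = 2)
(P + M(D(3, -5)))² = (2 + (-15 - 3*(-12)))² = (2 + (-15 + 36))² = (2 + 21)² = 23² = 529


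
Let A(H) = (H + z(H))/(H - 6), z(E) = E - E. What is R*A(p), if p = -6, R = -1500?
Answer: -750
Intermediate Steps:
z(E) = 0
A(H) = H/(-6 + H) (A(H) = (H + 0)/(H - 6) = H/(-6 + H))
R*A(p) = -(-9000)/(-6 - 6) = -(-9000)/(-12) = -(-9000)*(-1)/12 = -1500*½ = -750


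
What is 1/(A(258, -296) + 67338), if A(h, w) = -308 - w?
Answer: 1/67326 ≈ 1.4853e-5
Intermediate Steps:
1/(A(258, -296) + 67338) = 1/((-308 - 1*(-296)) + 67338) = 1/((-308 + 296) + 67338) = 1/(-12 + 67338) = 1/67326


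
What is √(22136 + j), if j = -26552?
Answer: 8*I*√69 ≈ 66.453*I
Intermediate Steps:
√(22136 + j) = √(22136 - 26552) = √(-4416) = 8*I*√69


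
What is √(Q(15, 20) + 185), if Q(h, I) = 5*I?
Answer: √285 ≈ 16.882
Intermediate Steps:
√(Q(15, 20) + 185) = √(5*20 + 185) = √(100 + 185) = √285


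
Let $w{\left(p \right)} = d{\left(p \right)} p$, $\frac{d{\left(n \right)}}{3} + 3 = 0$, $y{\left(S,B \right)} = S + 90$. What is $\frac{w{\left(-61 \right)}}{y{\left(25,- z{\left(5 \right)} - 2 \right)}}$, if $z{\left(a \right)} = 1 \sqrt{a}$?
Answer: $\frac{549}{115} \approx 4.7739$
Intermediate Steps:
$z{\left(a \right)} = \sqrt{a}$
$y{\left(S,B \right)} = 90 + S$
$d{\left(n \right)} = -9$ ($d{\left(n \right)} = -9 + 3 \cdot 0 = -9 + 0 = -9$)
$w{\left(p \right)} = - 9 p$
$\frac{w{\left(-61 \right)}}{y{\left(25,- z{\left(5 \right)} - 2 \right)}} = \frac{\left(-9\right) \left(-61\right)}{90 + 25} = \frac{549}{115}$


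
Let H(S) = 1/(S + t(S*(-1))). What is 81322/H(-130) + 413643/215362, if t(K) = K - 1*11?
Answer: -192649940561/215362 ≈ -8.9454e+5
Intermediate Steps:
t(K) = -11 + K (t(K) = K - 11 = -11 + K)
H(S) = -1/11 (H(S) = 1/(S + (-11 + S*(-1))) = 1/(S + (-11 - S)) = 1/(-11) = -1/11)
81322/H(-130) + 413643/215362 = 81322/(-1/11) + 413643/215362 = 81322*(-11) + 413643*(1/215362) = -894542 + 413643/215362 = -192649940561/215362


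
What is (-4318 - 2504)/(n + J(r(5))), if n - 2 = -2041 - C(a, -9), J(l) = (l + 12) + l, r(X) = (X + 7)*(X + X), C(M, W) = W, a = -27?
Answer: 3411/889 ≈ 3.8369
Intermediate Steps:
r(X) = 2*X*(7 + X) (r(X) = (7 + X)*(2*X) = 2*X*(7 + X))
J(l) = 12 + 2*l (J(l) = (12 + l) + l = 12 + 2*l)
n = -2030 (n = 2 + (-2041 - 1*(-9)) = 2 + (-2041 + 9) = 2 - 2032 = -2030)
(-4318 - 2504)/(n + J(r(5))) = (-4318 - 2504)/(-2030 + (12 + 2*(2*5*(7 + 5)))) = -6822/(-2030 + (12 + 2*(2*5*12))) = -6822/(-2030 + (12 + 2*120)) = -6822/(-2030 + (12 + 240)) = -6822/(-2030 + 252) = -6822/(-1778) = -6822*(-1/1778) = 3411/889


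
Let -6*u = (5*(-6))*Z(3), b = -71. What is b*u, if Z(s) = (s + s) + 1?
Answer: -2485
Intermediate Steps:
Z(s) = 1 + 2*s (Z(s) = 2*s + 1 = 1 + 2*s)
u = 35 (u = -5*(-6)*(1 + 2*3)/6 = -(-5)*(1 + 6) = -(-5)*7 = -1/6*(-210) = 35)
b*u = -71*35 = -2485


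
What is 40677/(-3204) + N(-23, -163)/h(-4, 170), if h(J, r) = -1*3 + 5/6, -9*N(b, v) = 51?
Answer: -139955/13884 ≈ -10.080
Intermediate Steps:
N(b, v) = -17/3 (N(b, v) = -⅑*51 = -17/3)
h(J, r) = -13/6 (h(J, r) = -3 + 5*(⅙) = -3 + ⅚ = -13/6)
40677/(-3204) + N(-23, -163)/h(-4, 170) = 40677/(-3204) - 17/(3*(-13/6)) = 40677*(-1/3204) - 17/3*(-6/13) = -13559/1068 + 34/13 = -139955/13884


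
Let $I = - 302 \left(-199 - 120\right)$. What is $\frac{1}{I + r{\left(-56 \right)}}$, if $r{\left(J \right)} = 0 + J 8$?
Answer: $\frac{1}{95890} \approx 1.0429 \cdot 10^{-5}$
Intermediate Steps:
$r{\left(J \right)} = 8 J$ ($r{\left(J \right)} = 0 + 8 J = 8 J$)
$I = 96338$ ($I = \left(-302\right) \left(-319\right) = 96338$)
$\frac{1}{I + r{\left(-56 \right)}} = \frac{1}{96338 + 8 \left(-56\right)} = \frac{1}{96338 - 448} = \frac{1}{95890}$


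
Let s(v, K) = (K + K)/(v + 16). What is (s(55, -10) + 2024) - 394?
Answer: 115710/71 ≈ 1629.7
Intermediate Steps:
s(v, K) = 2*K/(16 + v) (s(v, K) = (2*K)/(16 + v) = 2*K/(16 + v))
(s(55, -10) + 2024) - 394 = (2*(-10)/(16 + 55) + 2024) - 394 = (2*(-10)/71 + 2024) - 394 = (2*(-10)*(1/71) + 2024) - 394 = (-20/71 + 2024) - 394 = 143684/71 - 394 = 115710/71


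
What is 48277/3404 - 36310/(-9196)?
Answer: 6169071/340252 ≈ 18.131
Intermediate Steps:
48277/3404 - 36310/(-9196) = 48277*(1/3404) - 36310*(-1/9196) = 2099/148 + 18155/4598 = 6169071/340252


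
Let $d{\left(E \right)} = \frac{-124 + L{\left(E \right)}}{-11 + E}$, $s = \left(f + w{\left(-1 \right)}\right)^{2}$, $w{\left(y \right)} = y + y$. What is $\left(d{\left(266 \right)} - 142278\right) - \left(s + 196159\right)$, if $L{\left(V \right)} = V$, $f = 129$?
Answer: $- \frac{90414188}{255} \approx -3.5457 \cdot 10^{5}$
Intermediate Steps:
$w{\left(y \right)} = 2 y$
$s = 16129$ ($s = \left(129 + 2 \left(-1\right)\right)^{2} = \left(129 - 2\right)^{2} = 127^{2} = 16129$)
$d{\left(E \right)} = \frac{-124 + E}{-11 + E}$
$\left(d{\left(266 \right)} - 142278\right) - \left(s + 196159\right) = \left(\frac{-124 + 266}{-11 + 266} - 142278\right) - \left(16129 + 196159\right) = \left(\frac{1}{255} \cdot 142 - 142278\right) - 212288 = \left(\frac{142}{255} - 142278\right) - 212288 = - \frac{36280748}{255} - 212288 = - \frac{90414188}{255}$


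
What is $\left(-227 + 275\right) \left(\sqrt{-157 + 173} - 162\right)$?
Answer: $-7584$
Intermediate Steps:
$\left(-227 + 275\right) \left(\sqrt{-157 + 173} - 162\right) = 48 \left(\sqrt{16} - 162\right) = 48 \left(4 - 162\right) = 48 \left(-158\right) = -7584$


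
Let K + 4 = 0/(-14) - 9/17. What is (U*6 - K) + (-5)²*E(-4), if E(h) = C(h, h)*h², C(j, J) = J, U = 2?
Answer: -26919/17 ≈ -1583.5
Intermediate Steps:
E(h) = h³ (E(h) = h*h² = h³)
K = -77/17 (K = -4 + (0/(-14) - 9/17) = -4 + (0*(-1/14) - 9*1/17) = -4 + (0 - 9/17) = -4 - 9/17 = -77/17 ≈ -4.5294)
(U*6 - K) + (-5)²*E(-4) = (2*6 - 1*(-77/17)) + (-5)²*(-4)³ = (12 + 77/17) + 25*(-64) = 281/17 - 1600 = -26919/17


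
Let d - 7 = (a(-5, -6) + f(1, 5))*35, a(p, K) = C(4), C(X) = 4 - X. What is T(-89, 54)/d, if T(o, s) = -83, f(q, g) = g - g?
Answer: -83/7 ≈ -11.857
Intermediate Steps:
a(p, K) = 0 (a(p, K) = 4 - 1*4 = 4 - 4 = 0)
f(q, g) = 0
d = 7 (d = 7 + (0 + 0)*35 = 7 + 0*35 = 7 + 0 = 7)
T(-89, 54)/d = -83/7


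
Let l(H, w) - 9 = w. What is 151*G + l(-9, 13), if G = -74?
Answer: -11152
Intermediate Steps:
l(H, w) = 9 + w
151*G + l(-9, 13) = 151*(-74) + (9 + 13) = -11174 + 22 = -11152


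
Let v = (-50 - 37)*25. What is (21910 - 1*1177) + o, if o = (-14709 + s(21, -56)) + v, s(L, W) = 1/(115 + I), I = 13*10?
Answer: 943006/245 ≈ 3849.0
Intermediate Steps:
v = -2175 (v = -87*25 = -2175)
I = 130
s(L, W) = 1/245 (s(L, W) = 1/(115 + 130) = 1/245)
o = -4136579/245 (o = (-14709 + 1/245) - 2175 = -3603704/245 - 2175 = -4136579/245 ≈ -16884.)
(21910 - 1*1177) + o = (21910 - 1*1177) - 4136579/245 = (21910 - 1177) - 4136579/245 = 20733 - 4136579/245 = 943006/245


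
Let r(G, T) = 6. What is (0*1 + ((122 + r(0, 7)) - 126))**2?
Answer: 4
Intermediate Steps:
(0*1 + ((122 + r(0, 7)) - 126))**2 = (0*1 + ((122 + 6) - 126))**2 = (0 + (128 - 126))**2 = (0 + 2)**2 = 2**2 = 4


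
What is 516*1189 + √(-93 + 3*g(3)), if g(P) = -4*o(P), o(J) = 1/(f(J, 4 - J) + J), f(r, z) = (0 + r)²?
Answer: 613524 + I*√94 ≈ 6.1352e+5 + 9.6954*I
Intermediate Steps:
f(r, z) = r²
o(J) = 1/(J + J²) (o(J) = 1/(J² + J) = 1/(J + J²))
g(P) = -4/(P*(1 + P))
516*1189 + √(-93 + 3*g(3)) = 516*1189 + √(-93 + 3*(-4/(3*(1 + 3)))) = 613524 + √(-93 + 3*(-4*⅓/4)) = 613524 + √(-93 + 3*(-4*⅓*¼)) = 613524 + √(-93 + 3*(-⅓)) = 613524 + √(-93 - 1) = 613524 + √(-94) = 613524 + I*√94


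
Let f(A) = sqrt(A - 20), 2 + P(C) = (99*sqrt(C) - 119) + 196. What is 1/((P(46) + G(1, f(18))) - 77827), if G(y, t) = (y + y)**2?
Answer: -1178/91580313 - sqrt(46)/61053542 ≈ -1.2974e-5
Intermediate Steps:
P(C) = 75 + 99*sqrt(C) (P(C) = -2 + ((99*sqrt(C) - 119) + 196) = -2 + ((-119 + 99*sqrt(C)) + 196) = -2 + (77 + 99*sqrt(C)) = 75 + 99*sqrt(C))
f(A) = sqrt(-20 + A)
G(y, t) = 4*y**2 (G(y, t) = (2*y)**2 = 4*y**2)
1/((P(46) + G(1, f(18))) - 77827) = 1/(((75 + 99*sqrt(46)) + 4*1**2) - 77827) = 1/(((75 + 99*sqrt(46)) + 4*1) - 77827) = 1/(((75 + 99*sqrt(46)) + 4) - 77827) = 1/((79 + 99*sqrt(46)) - 77827) = 1/(-77748 + 99*sqrt(46))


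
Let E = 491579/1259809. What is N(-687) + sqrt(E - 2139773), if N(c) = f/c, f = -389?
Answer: 389/687 + 3*I*sqrt(377341462002783378)/1259809 ≈ 0.56623 + 1462.8*I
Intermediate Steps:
E = 491579/1259809 (E = 491579*(1/1259809) = 491579/1259809 ≈ 0.39020)
N(c) = -389/c
N(-687) + sqrt(E - 2139773) = -389/(-687) + sqrt(491579/1259809 - 2139773) = -389*(-1/687) + sqrt(-2695704791778/1259809) = 389/687 + 3*I*sqrt(377341462002783378)/1259809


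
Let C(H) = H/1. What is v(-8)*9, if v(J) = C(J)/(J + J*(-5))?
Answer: -9/4 ≈ -2.2500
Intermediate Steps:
C(H) = H (C(H) = H*1 = H)
v(J) = -¼ (v(J) = J/(J + J*(-5)) = J/(J - 5*J) = J/((-4*J)) = (-1/(4*J))*J = -¼)
v(-8)*9 = -¼*9 = -9/4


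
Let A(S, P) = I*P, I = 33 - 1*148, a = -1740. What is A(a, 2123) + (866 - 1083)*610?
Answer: -376515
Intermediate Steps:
I = -115 (I = 33 - 148 = -115)
A(S, P) = -115*P
A(a, 2123) + (866 - 1083)*610 = -115*2123 + (866 - 1083)*610 = -244145 - 217*610 = -244145 - 132370 = -376515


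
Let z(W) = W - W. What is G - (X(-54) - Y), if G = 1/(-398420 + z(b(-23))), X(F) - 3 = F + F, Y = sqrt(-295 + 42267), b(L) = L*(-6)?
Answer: 41834099/398420 + 2*sqrt(10493) ≈ 309.87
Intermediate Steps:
b(L) = -6*L
z(W) = 0
Y = 2*sqrt(10493) (Y = sqrt(41972) = 2*sqrt(10493) ≈ 204.87)
X(F) = 3 + 2*F (X(F) = 3 + (F + F) = 3 + 2*F)
G = -1/398420 (G = 1/(-398420 + 0) = 1/(-398420) = -1/398420 ≈ -2.5099e-6)
G - (X(-54) - Y) = -1/398420 - ((3 + 2*(-54)) - 2*sqrt(10493)) = -1/398420 - ((3 - 108) - 2*sqrt(10493)) = -1/398420 - (-105 - 2*sqrt(10493)) = -1/398420 + (105 + 2*sqrt(10493)) = 41834099/398420 + 2*sqrt(10493)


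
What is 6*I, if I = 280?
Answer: 1680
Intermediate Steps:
6*I = 6*280 = 1680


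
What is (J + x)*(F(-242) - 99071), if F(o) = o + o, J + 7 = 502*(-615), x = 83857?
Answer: 22387928400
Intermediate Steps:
J = -308737 (J = -7 + 502*(-615) = -7 - 308730 = -308737)
F(o) = 2*o
(J + x)*(F(-242) - 99071) = (-308737 + 83857)*(2*(-242) - 99071) = -224880*(-484 - 99071) = -224880*(-99555) = 22387928400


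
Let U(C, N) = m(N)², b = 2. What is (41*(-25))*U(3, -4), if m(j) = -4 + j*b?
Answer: -147600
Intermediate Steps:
m(j) = -4 + 2*j (m(j) = -4 + j*2 = -4 + 2*j)
U(C, N) = (-4 + 2*N)²
(41*(-25))*U(3, -4) = (41*(-25))*(4*(-2 - 4)²) = -4100*(-6)² = -4100*36 = -1025*144 = -147600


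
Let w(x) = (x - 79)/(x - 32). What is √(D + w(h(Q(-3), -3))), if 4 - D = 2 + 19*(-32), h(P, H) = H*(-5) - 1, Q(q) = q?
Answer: 47*√10/6 ≈ 24.771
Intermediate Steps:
h(P, H) = -1 - 5*H (h(P, H) = -5*H - 1 = -1 - 5*H)
w(x) = (-79 + x)/(-32 + x)
D = 610 (D = 4 - (2 + 19*(-32)) = 4 - (2 - 608) = 4 - 1*(-606) = 4 + 606 = 610)
√(D + w(h(Q(-3), -3))) = √(610 + (-79 + (-1 - 5*(-3)))/(-32 + (-1 - 5*(-3)))) = √(610 + (-79 + (-1 + 15))/(-32 + (-1 + 15))) = √(610 + (-79 + 14)/(-32 + 14)) = √(610 - 65/(-18)) = √(610 - 1/18*(-65)) = √(610 + 65/18) = √(11045/18) = 47*√10/6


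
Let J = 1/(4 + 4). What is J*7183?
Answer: 7183/8 ≈ 897.88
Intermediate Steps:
J = ⅛ (J = 1/8 = ⅛ ≈ 0.12500)
J*7183 = (⅛)*7183 = 7183/8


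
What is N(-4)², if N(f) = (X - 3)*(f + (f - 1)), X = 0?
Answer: 729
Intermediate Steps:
N(f) = 3 - 6*f (N(f) = (0 - 3)*(f + (f - 1)) = -3*(f + (-1 + f)) = -3*(-1 + 2*f) = 3 - 6*f)
N(-4)² = (3 - 6*(-4))² = (3 + 24)² = 27² = 729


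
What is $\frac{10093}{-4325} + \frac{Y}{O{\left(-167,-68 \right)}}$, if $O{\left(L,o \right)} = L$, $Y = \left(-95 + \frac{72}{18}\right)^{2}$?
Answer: $- \frac{37500856}{722275} \approx -51.92$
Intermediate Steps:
$Y = 8281$ ($Y = \left(-95 + 72 \cdot \frac{1}{18}\right)^{2} = \left(-95 + 4\right)^{2} = \left(-91\right)^{2} = 8281$)
$\frac{10093}{-4325} + \frac{Y}{O{\left(-167,-68 \right)}} = \frac{10093}{-4325} + \frac{8281}{-167} = 10093 \left(- \frac{1}{4325}\right) + 8281 \left(- \frac{1}{167}\right) = - \frac{10093}{4325} - \frac{8281}{167} = - \frac{37500856}{722275}$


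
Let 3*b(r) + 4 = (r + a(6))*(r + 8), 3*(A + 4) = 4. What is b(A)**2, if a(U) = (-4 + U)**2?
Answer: 784/729 ≈ 1.0754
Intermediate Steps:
A = -8/3 (A = -4 + (1/3)*4 = -4 + 4/3 = -8/3 ≈ -2.6667)
b(r) = -4/3 + (4 + r)*(8 + r)/3 (b(r) = -4/3 + ((r + (-4 + 6)**2)*(r + 8))/3 = -4/3 + ((r + 2**2)*(8 + r))/3 = -4/3 + ((r + 4)*(8 + r))/3 = -4/3 + ((4 + r)*(8 + r))/3 = -4/3 + (4 + r)*(8 + r)/3)
b(A)**2 = (28/3 + 4*(-8/3) + (-8/3)**2/3)**2 = (28/3 - 32/3 + (1/3)*(64/9))**2 = (28/3 - 32/3 + 64/27)**2 = (28/27)**2 = 784/729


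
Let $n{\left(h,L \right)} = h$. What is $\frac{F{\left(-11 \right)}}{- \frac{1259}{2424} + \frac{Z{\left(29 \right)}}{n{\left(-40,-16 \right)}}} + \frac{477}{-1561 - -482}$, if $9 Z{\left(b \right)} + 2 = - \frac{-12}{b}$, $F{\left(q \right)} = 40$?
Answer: $- \frac{45768650463}{585917501} \approx -78.115$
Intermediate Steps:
$Z{\left(b \right)} = - \frac{2}{9} + \frac{4}{3 b}$ ($Z{\left(b \right)} = - \frac{2}{9} + \frac{\left(-1\right) \left(- \frac{12}{b}\right)}{9} = - \frac{2}{9} + \frac{12 \frac{1}{b}}{9} = - \frac{2}{9} + \frac{4}{3 b}$)
$\frac{F{\left(-11 \right)}}{- \frac{1259}{2424} + \frac{Z{\left(29 \right)}}{n{\left(-40,-16 \right)}}} + \frac{477}{-1561 - -482} = \frac{40}{- \frac{1259}{2424} + \frac{\frac{2}{9} \cdot \frac{1}{29} \left(6 - 29\right)}{-40}} + \frac{477}{-1561 - -482} = \frac{40}{\left(-1259\right) \frac{1}{2424} + \frac{2}{9} \cdot \frac{1}{29} \left(6 - 29\right) \left(- \frac{1}{40}\right)} + \frac{477}{-1561 + 482} = \frac{40}{- \frac{1259}{2424} + \frac{2}{9} \cdot \frac{1}{29} \left(-23\right) \left(- \frac{1}{40}\right)} + \frac{477}{-1079} = \frac{40}{- \frac{1259}{2424} - - \frac{23}{5220}} + 477 \left(- \frac{1}{1079}\right) = \frac{40}{- \frac{1259}{2424} + \frac{23}{5220}} - \frac{477}{1079} = \frac{40}{- \frac{543019}{1054440}} - \frac{477}{1079} = 40 \left(- \frac{1054440}{543019}\right) - \frac{477}{1079} = - \frac{42177600}{543019} - \frac{477}{1079} = - \frac{45768650463}{585917501}$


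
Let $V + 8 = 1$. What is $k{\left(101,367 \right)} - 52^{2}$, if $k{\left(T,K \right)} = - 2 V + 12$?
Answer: $-2678$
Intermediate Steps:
$V = -7$ ($V = -8 + 1 = -7$)
$k{\left(T,K \right)} = 26$ ($k{\left(T,K \right)} = \left(-2\right) \left(-7\right) + 12 = 14 + 12 = 26$)
$k{\left(101,367 \right)} - 52^{2} = 26 - 52^{2} = 26 - 2704 = -2678$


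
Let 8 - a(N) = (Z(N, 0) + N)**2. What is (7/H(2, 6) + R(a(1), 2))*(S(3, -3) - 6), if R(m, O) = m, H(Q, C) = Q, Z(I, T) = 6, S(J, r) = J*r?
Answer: 1125/2 ≈ 562.50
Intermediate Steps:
a(N) = 8 - (6 + N)**2
(7/H(2, 6) + R(a(1), 2))*(S(3, -3) - 6) = (7/2 + (8 - (6 + 1)**2))*(3*(-3) - 6) = (7*(1/2) + (8 - 1*7**2))*(-9 - 6) = (7/2 + (8 - 1*49))*(-15) = (7/2 + (8 - 49))*(-15) = (7/2 - 41)*(-15) = -75/2*(-15) = 1125/2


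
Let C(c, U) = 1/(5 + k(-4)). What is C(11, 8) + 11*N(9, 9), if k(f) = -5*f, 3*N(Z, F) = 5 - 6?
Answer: -272/75 ≈ -3.6267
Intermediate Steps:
N(Z, F) = -⅓ (N(Z, F) = (5 - 6)/3 = (⅓)*(-1) = -⅓)
C(c, U) = 1/25 (C(c, U) = 1/(5 - 5*(-4)) = 1/(5 + 20) = 1/25)
C(11, 8) + 11*N(9, 9) = 1/25 + 11*(-⅓) = 1/25 - 11/3 = -272/75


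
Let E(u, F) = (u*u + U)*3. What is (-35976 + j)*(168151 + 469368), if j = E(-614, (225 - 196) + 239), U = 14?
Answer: 698117731026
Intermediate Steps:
E(u, F) = 42 + 3*u² (E(u, F) = (u*u + 14)*3 = (u² + 14)*3 = (14 + u²)*3 = 42 + 3*u²)
j = 1131030 (j = 42 + 3*(-614)² = 42 + 3*376996 = 42 + 1130988 = 1131030)
(-35976 + j)*(168151 + 469368) = (-35976 + 1131030)*(168151 + 469368) = 1095054*637519 = 698117731026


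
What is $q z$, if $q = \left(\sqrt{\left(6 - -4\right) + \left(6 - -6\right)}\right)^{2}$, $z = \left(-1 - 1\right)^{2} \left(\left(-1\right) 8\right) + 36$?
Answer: $88$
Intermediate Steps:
$z = 4$ ($z = \left(-2\right)^{2} \left(-8\right) + 36 = 4 \left(-8\right) + 36 = -32 + 36 = 4$)
$q = 22$ ($q = \left(\sqrt{\left(6 + 4\right) + \left(6 + 6\right)}\right)^{2} = \left(\sqrt{10 + 12}\right)^{2} = \left(\sqrt{22}\right)^{2} = 22$)
$q z = 22 \cdot 4 = 88$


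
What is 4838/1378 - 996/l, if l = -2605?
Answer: 6987739/1794845 ≈ 3.8932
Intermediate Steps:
4838/1378 - 996/l = 4838/1378 - 996/(-2605) = 4838*(1/1378) - 996*(-1/2605) = 2419/689 + 996/2605 = 6987739/1794845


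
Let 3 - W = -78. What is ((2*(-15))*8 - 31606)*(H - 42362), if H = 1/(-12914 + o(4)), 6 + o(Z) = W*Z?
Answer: 8496381483019/6298 ≈ 1.3491e+9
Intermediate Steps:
W = 81 (W = 3 - 1*(-78) = 3 + 78 = 81)
o(Z) = -6 + 81*Z
H = -1/12596 (H = 1/(-12914 + (-6 + 81*4)) = 1/(-12914 + (-6 + 324)) = 1/(-12914 + 318) = 1/(-12596) = -1/12596 ≈ -7.9390e-5)
((2*(-15))*8 - 31606)*(H - 42362) = ((2*(-15))*8 - 31606)*(-1/12596 - 42362) = (-30*8 - 31606)*(-533591753/12596) = (-240 - 31606)*(-533591753/12596) = -31846*(-533591753/12596) = 8496381483019/6298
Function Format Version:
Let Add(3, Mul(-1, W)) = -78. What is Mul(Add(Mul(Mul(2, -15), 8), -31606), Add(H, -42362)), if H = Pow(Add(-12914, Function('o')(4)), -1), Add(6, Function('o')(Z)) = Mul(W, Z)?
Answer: Rational(8496381483019, 6298) ≈ 1.3491e+9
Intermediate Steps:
W = 81 (W = Add(3, Mul(-1, -78)) = Add(3, 78) = 81)
Function('o')(Z) = Add(-6, Mul(81, Z))
H = Rational(-1, 12596) (H = Pow(Add(-12914, Add(-6, Mul(81, 4))), -1) = Pow(Add(-12914, Add(-6, 324)), -1) = Pow(Add(-12914, 318), -1) = Pow(-12596, -1) = Rational(-1, 12596) ≈ -7.9390e-5)
Mul(Add(Mul(Mul(2, -15), 8), -31606), Add(H, -42362)) = Mul(Add(Mul(Mul(2, -15), 8), -31606), Add(Rational(-1, 12596), -42362)) = Mul(Add(Mul(-30, 8), -31606), Rational(-533591753, 12596)) = Mul(Add(-240, -31606), Rational(-533591753, 12596)) = Mul(-31846, Rational(-533591753, 12596)) = Rational(8496381483019, 6298)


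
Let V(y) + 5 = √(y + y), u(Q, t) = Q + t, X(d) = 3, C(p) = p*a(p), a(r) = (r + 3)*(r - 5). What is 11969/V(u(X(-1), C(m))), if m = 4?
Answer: -11969/15 - 11969*I*√2/15 ≈ -797.93 - 1128.4*I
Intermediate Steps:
a(r) = (-5 + r)*(3 + r) (a(r) = (3 + r)*(-5 + r) = (-5 + r)*(3 + r))
C(p) = p*(-15 + p² - 2*p)
V(y) = -5 + √2*√y (V(y) = -5 + √(y + y) = -5 + √(2*y) = -5 + √2*√y)
11969/V(u(X(-1), C(m))) = 11969/(-5 + √2*√(3 + 4*(-15 + 4² - 2*4))) = 11969/(-5 + √2*√(3 + 4*(-15 + 16 - 8))) = 11969/(-5 + √2*√(3 + 4*(-7))) = 11969/(-5 + √2*√(3 - 28)) = 11969/(-5 + √2*√(-25)) = 11969/(-5 + √2*(5*I)) = 11969/(-5 + 5*I*√2)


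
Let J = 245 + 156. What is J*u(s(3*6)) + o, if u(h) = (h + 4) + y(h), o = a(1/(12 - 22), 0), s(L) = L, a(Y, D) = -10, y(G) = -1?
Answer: 8411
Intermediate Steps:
o = -10
J = 401
u(h) = 3 + h (u(h) = (h + 4) - 1 = (4 + h) - 1 = 3 + h)
J*u(s(3*6)) + o = 401*(3 + 3*6) - 10 = 401*(3 + 18) - 10 = 401*21 - 10 = 8421 - 10 = 8411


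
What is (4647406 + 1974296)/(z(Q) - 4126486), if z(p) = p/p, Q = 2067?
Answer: -2207234/1375495 ≈ -1.6047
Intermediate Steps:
z(p) = 1
(4647406 + 1974296)/(z(Q) - 4126486) = (4647406 + 1974296)/(1 - 4126486) = 6621702/(-4126485) = 6621702*(-1/4126485) = -2207234/1375495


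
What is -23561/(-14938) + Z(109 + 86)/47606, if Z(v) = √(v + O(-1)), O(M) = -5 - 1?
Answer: 23561/14938 + 3*√21/47606 ≈ 1.5775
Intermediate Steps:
O(M) = -6
Z(v) = √(-6 + v) (Z(v) = √(v - 6) = √(-6 + v))
-23561/(-14938) + Z(109 + 86)/47606 = -23561/(-14938) + √(-6 + (109 + 86))/47606 = -23561*(-1/14938) + √(-6 + 195)*(1/47606) = 23561/14938 + √189*(1/47606) = 23561/14938 + (3*√21)*(1/47606) = 23561/14938 + 3*√21/47606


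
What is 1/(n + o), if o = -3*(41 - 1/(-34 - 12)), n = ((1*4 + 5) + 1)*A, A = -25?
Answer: -46/17161 ≈ -0.0026805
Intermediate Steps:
n = -250 (n = ((1*4 + 5) + 1)*(-25) = ((4 + 5) + 1)*(-25) = (9 + 1)*(-25) = 10*(-25) = -250)
o = -5661/46 (o = -3*(41 - 1/(-46)) = -3*(41 - 1*(-1/46)) = -3*(41 + 1/46) = -3*1887/46 = -5661/46 ≈ -123.07)
1/(n + o) = 1/(-250 - 5661/46) = 1/(-17161/46) = -46/17161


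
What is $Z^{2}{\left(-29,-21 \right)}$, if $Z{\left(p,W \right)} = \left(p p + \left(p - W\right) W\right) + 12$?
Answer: $1042441$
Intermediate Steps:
$Z{\left(p,W \right)} = 12 + p^{2} + W \left(p - W\right)$ ($Z{\left(p,W \right)} = \left(p^{2} + W \left(p - W\right)\right) + 12 = 12 + p^{2} + W \left(p - W\right)$)
$Z^{2}{\left(-29,-21 \right)} = \left(12 + \left(-29\right)^{2} - \left(-21\right)^{2} - -609\right)^{2} = \left(12 + 841 - 441 + 609\right)^{2} = 1021^{2} = 1042441$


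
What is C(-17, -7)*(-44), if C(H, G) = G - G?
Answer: 0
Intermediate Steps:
C(H, G) = 0
C(-17, -7)*(-44) = 0*(-44) = 0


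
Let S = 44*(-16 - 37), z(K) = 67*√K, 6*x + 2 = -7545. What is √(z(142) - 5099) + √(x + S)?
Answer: √(-5099 + 67*√142) + I*√129234/6 ≈ 125.49*I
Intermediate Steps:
x = -7547/6 (x = -⅓ + (⅙)*(-7545) = -⅓ - 2515/2 = -7547/6 ≈ -1257.8)
S = -2332 (S = 44*(-53) = -2332)
√(z(142) - 5099) + √(x + S) = √(67*√142 - 5099) + √(-7547/6 - 2332) = √(-5099 + 67*√142) + √(-21539/6) = √(-5099 + 67*√142) + I*√129234/6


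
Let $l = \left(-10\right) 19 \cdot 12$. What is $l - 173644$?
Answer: $-175924$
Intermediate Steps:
$l = -2280$ ($l = \left(-190\right) 12 = -2280$)
$l - 173644 = -2280 - 173644 = -175924$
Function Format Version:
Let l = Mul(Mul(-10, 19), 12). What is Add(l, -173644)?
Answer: -175924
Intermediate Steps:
l = -2280 (l = Mul(-190, 12) = -2280)
Add(l, -173644) = Add(-2280, -173644) = -175924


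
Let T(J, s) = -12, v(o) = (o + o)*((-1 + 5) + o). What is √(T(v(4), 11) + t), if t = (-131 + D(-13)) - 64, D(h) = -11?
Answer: I*√218 ≈ 14.765*I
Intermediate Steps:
v(o) = 2*o*(4 + o) (v(o) = (2*o)*(4 + o) = 2*o*(4 + o))
t = -206 (t = (-131 - 11) - 64 = -142 - 64 = -206)
√(T(v(4), 11) + t) = √(-12 - 206) = √(-218) = I*√218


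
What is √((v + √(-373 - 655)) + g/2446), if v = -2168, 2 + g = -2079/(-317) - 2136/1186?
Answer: √(-458352778771796199514 + 422834886623857352*I*√257)/459801526 ≈ 0.34429 + 46.563*I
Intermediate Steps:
g = 518329/187981 (g = -2 + (-2079/(-317) - 2136/1186) = -2 + (-2079*(-1/317) - 2136*1/1186) = -2 + (2079/317 - 1068/593) = -2 + 894291/187981 = 518329/187981 ≈ 2.7573)
√((v + √(-373 - 655)) + g/2446) = √((-2168 + √(-373 - 655)) + (518329/187981)/2446) = √((-2168 + √(-1028)) + (518329/187981)*(1/2446)) = √((-2168 + 2*I*√257) + 518329/459801526) = √(-996849190039/459801526 + 2*I*√257)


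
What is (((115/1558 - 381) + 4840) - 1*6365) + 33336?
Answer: 48968055/1558 ≈ 31430.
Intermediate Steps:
(((115/1558 - 381) + 4840) - 1*6365) + 33336 = (((115*(1/1558) - 381) + 4840) - 6365) + 33336 = (((115/1558 - 381) + 4840) - 6365) + 33336 = ((-593483/1558 + 4840) - 6365) + 33336 = (6947237/1558 - 6365) + 33336 = -2969433/1558 + 33336 = 48968055/1558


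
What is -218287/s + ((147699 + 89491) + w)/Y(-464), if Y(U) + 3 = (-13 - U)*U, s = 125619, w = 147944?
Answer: -94060413575/26287911273 ≈ -3.5781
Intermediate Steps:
Y(U) = -3 + U*(-13 - U) (Y(U) = -3 + (-13 - U)*U = -3 + U*(-13 - U))
-218287/s + ((147699 + 89491) + w)/Y(-464) = -218287/125619 + ((147699 + 89491) + 147944)/(-3 - 1*(-464)² - 13*(-464)) = -218287*1/125619 + (237190 + 147944)/(-3 - 1*215296 + 6032) = -218287/125619 + 385134/(-3 - 215296 + 6032) = -218287/125619 + 385134/(-209267) = -218287/125619 + 385134*(-1/209267) = -218287/125619 - 385134/209267 = -94060413575/26287911273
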